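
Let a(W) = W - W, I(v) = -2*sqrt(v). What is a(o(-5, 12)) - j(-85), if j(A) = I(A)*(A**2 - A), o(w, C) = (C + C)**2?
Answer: 14620*I*sqrt(85) ≈ 1.3479e+5*I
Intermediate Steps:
o(w, C) = 4*C**2 (o(w, C) = (2*C)**2 = 4*C**2)
a(W) = 0
j(A) = -2*sqrt(A)*(A**2 - A) (j(A) = (-2*sqrt(A))*(A**2 - A) = -2*sqrt(A)*(A**2 - A))
a(o(-5, 12)) - j(-85) = 0 - 2*(-85)**(3/2)*(1 - 1*(-85)) = 0 - 2*(-85*I*sqrt(85))*(1 + 85) = 0 - 2*(-85*I*sqrt(85))*86 = 0 - (-14620)*I*sqrt(85) = 0 + 14620*I*sqrt(85) = 14620*I*sqrt(85)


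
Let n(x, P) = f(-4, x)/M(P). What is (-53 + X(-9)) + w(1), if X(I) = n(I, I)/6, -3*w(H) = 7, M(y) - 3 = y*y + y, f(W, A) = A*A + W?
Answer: -24823/450 ≈ -55.162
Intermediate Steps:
f(W, A) = W + A² (f(W, A) = A² + W = W + A²)
M(y) = 3 + y + y² (M(y) = 3 + (y*y + y) = 3 + (y² + y) = 3 + (y + y²) = 3 + y + y²)
n(x, P) = (-4 + x²)/(3 + P + P²)
w(H) = -7/3 (w(H) = -⅓*7 = -7/3)
X(I) = (-4 + I²)/(6*(3 + I + I²)) (X(I) = ((-4 + I²)/(3 + I + I²))/6 = ((-4 + I²)/(3 + I + I²))*(⅙) = (-4 + I²)/(6*(3 + I + I²)))
(-53 + X(-9)) + w(1) = (-53 + (-4 + (-9)²)/(6*(3 - 9 + (-9)²))) - 7/3 = (-53 + (-4 + 81)/(6*(3 - 9 + 81))) - 7/3 = (-53 + (⅙)*77/75) - 7/3 = (-53 + (⅙)*(1/75)*77) - 7/3 = (-53 + 77/450) - 7/3 = -23773/450 - 7/3 = -24823/450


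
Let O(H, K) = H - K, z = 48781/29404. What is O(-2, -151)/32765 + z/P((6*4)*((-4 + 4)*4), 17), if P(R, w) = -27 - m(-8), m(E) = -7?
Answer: -302137109/3853688240 ≈ -0.078402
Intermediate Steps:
z = 48781/29404 (z = 48781*(1/29404) = 48781/29404 ≈ 1.6590)
P(R, w) = -20 (P(R, w) = -27 - 1*(-7) = -27 + 7 = -20)
O(-2, -151)/32765 + z/P((6*4)*((-4 + 4)*4), 17) = (-2 - 1*(-151))/32765 + (48781/29404)/(-20) = (-2 + 151)*(1/32765) + (48781/29404)*(-1/20) = 149*(1/32765) - 48781/588080 = 149/32765 - 48781/588080 = -302137109/3853688240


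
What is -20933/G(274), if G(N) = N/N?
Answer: -20933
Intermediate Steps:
G(N) = 1
-20933/G(274) = -20933/1 = -20933*1 = -20933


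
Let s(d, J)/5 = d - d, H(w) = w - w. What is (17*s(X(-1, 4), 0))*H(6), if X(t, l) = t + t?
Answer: 0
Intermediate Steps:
X(t, l) = 2*t
H(w) = 0
s(d, J) = 0 (s(d, J) = 5*(d - d) = 5*0 = 0)
(17*s(X(-1, 4), 0))*H(6) = (17*0)*0 = 0*0 = 0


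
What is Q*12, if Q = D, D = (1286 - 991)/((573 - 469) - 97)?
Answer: 3540/7 ≈ 505.71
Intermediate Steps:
D = 295/7 (D = 295/(104 - 97) = 295/7 ≈ 42.143)
Q = 295/7 ≈ 42.143
Q*12 = (295/7)*12 = 3540/7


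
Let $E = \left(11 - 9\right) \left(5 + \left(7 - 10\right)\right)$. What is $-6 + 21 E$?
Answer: $78$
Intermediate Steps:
$E = 4$ ($E = 2 \left(5 - 3\right) = 2 \cdot 2 = 4$)
$-6 + 21 E = -6 + 21 \cdot 4 = -6 + 84 = 78$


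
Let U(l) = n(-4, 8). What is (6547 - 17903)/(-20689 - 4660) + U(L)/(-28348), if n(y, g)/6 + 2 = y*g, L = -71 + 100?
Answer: 81772771/179648363 ≈ 0.45518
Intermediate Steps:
L = 29
n(y, g) = -12 + 6*g*y (n(y, g) = -12 + 6*(y*g) = -12 + 6*(g*y) = -12 + 6*g*y)
U(l) = -204 (U(l) = -12 + 6*8*(-4) = -12 - 192 = -204)
(6547 - 17903)/(-20689 - 4660) + U(L)/(-28348) = (6547 - 17903)/(-20689 - 4660) - 204/(-28348) = -11356/(-25349) - 204*(-1/28348) = -11356*(-1/25349) + 51/7087 = 11356/25349 + 51/7087 = 81772771/179648363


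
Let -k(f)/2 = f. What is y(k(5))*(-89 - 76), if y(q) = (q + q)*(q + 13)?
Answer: 9900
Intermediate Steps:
k(f) = -2*f
y(q) = 2*q*(13 + q) (y(q) = (2*q)*(13 + q) = 2*q*(13 + q))
y(k(5))*(-89 - 76) = (2*(-2*5)*(13 - 2*5))*(-89 - 76) = (2*(-10)*(13 - 10))*(-165) = (2*(-10)*3)*(-165) = -60*(-165) = 9900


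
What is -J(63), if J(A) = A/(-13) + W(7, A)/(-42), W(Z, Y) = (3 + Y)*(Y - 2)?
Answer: 9164/91 ≈ 100.70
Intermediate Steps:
W(Z, Y) = (-2 + Y)*(3 + Y) (W(Z, Y) = (3 + Y)*(-2 + Y) = (-2 + Y)*(3 + Y))
J(A) = ⅐ - 55*A/546 - A²/42 (J(A) = A/(-13) + (-6 + A + A²)/(-42) = A*(-1/13) + (-6 + A + A²)*(-1/42) = -A/13 + (⅐ - A/42 - A²/42) = ⅐ - 55*A/546 - A²/42)
-J(63) = -(⅐ - 55/546*63 - 1/42*63²) = -(⅐ - 165/26 - 1/42*3969) = -(⅐ - 165/26 - 189/2) = -1*(-9164/91) = 9164/91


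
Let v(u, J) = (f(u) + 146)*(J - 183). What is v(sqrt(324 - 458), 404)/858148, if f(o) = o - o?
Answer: 16133/429074 ≈ 0.037600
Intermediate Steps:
f(o) = 0
v(u, J) = -26718 + 146*J (v(u, J) = (0 + 146)*(J - 183) = 146*(-183 + J) = -26718 + 146*J)
v(sqrt(324 - 458), 404)/858148 = (-26718 + 146*404)/858148 = (-26718 + 58984)*(1/858148) = 32266*(1/858148) = 16133/429074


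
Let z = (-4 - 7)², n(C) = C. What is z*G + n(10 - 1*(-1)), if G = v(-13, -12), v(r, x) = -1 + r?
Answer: -1683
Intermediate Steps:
G = -14 (G = -1 - 13 = -14)
z = 121 (z = (-11)² = 121)
z*G + n(10 - 1*(-1)) = 121*(-14) + (10 - 1*(-1)) = -1694 + (10 + 1) = -1694 + 11 = -1683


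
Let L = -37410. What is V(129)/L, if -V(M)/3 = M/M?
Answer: 1/12470 ≈ 8.0192e-5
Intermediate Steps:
V(M) = -3 (V(M) = -3*M/M = -3*1 = -3)
V(129)/L = -3/(-37410) = -3*(-1/37410) = 1/12470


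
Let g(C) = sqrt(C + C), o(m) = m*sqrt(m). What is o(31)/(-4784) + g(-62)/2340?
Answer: sqrt(31)*(-1395 + 184*I)/215280 ≈ -0.036079 + 0.0047588*I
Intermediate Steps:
o(m) = m**(3/2)
g(C) = sqrt(2)*sqrt(C) (g(C) = sqrt(2*C) = sqrt(2)*sqrt(C))
o(31)/(-4784) + g(-62)/2340 = 31**(3/2)/(-4784) + (sqrt(2)*sqrt(-62))/2340 = (31*sqrt(31))*(-1/4784) + (sqrt(2)*(I*sqrt(62)))*(1/2340) = -31*sqrt(31)/4784 + (2*I*sqrt(31))*(1/2340) = -31*sqrt(31)/4784 + I*sqrt(31)/1170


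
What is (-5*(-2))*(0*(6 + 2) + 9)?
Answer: 90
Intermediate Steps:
(-5*(-2))*(0*(6 + 2) + 9) = 10*(0*8 + 9) = 10*(0 + 9) = 10*9 = 90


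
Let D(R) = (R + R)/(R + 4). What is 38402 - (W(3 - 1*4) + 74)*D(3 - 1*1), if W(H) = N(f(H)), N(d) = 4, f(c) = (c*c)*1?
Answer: 38350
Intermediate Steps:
f(c) = c² (f(c) = c²*1 = c²)
W(H) = 4
D(R) = 2*R/(4 + R) (D(R) = (2*R)/(4 + R) = 2*R/(4 + R))
38402 - (W(3 - 1*4) + 74)*D(3 - 1*1) = 38402 - (4 + 74)*2*(3 - 1*1)/(4 + (3 - 1*1)) = 38402 - 78*2*(3 - 1)/(4 + (3 - 1)) = 38402 - 78*2*2/(4 + 2) = 38402 - 78*2*2/6 = 38402 - 78*2*2*(⅙) = 38402 - 78*2/3 = 38402 - 1*52 = 38402 - 52 = 38350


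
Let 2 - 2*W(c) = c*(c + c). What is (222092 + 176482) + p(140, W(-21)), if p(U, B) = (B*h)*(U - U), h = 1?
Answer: 398574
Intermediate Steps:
W(c) = 1 - c**2 (W(c) = 1 - c*(c + c)/2 = 1 - c*2*c/2 = 1 - c**2)
p(U, B) = 0 (p(U, B) = (B*1)*(U - U) = B*0 = 0)
(222092 + 176482) + p(140, W(-21)) = (222092 + 176482) + 0 = 398574 + 0 = 398574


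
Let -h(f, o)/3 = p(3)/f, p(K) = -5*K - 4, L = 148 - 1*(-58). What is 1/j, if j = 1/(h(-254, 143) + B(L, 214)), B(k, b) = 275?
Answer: 69793/254 ≈ 274.78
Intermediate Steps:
L = 206 (L = 148 + 58 = 206)
p(K) = -4 - 5*K
h(f, o) = 57/f (h(f, o) = -3*(-4 - 5*3)/f = -3*(-4 - 15)/f = -(-57)/f = 57/f)
j = 254/69793 (j = 1/(57/(-254) + 275) = 1/(57*(-1/254) + 275) = 1/(-57/254 + 275) = 1/(69793/254) = 254/69793 ≈ 0.0036393)
1/j = 1/(254/69793) = 69793/254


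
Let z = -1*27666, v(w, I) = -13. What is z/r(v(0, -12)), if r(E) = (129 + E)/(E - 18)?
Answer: 14787/2 ≈ 7393.5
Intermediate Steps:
r(E) = (129 + E)/(-18 + E)
z = -27666
z/r(v(0, -12)) = -27666*(-18 - 13)/(129 - 13) = -27666/(116/(-31)) = -27666/((-1/31*116)) = -27666/(-116/31) = -27666*(-31/116) = 14787/2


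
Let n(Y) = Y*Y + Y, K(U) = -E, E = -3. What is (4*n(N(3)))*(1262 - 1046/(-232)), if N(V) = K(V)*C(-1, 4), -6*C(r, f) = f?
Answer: 293830/29 ≈ 10132.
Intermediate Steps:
C(r, f) = -f/6
K(U) = 3 (K(U) = -1*(-3) = 3)
N(V) = -2 (N(V) = 3*(-⅙*4) = 3*(-⅔) = -2)
n(Y) = Y + Y² (n(Y) = Y² + Y = Y + Y²)
(4*n(N(3)))*(1262 - 1046/(-232)) = (4*(-2*(1 - 2)))*(1262 - 1046/(-232)) = (4*(-2*(-1)))*(1262 - 1046*(-1/232)) = (4*2)*(1262 + 523/116) = 8*(146915/116) = 293830/29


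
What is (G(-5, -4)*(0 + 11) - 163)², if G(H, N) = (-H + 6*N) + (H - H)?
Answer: 138384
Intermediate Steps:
G(H, N) = -H + 6*N (G(H, N) = (-H + 6*N) + 0 = -H + 6*N)
(G(-5, -4)*(0 + 11) - 163)² = ((-1*(-5) + 6*(-4))*(0 + 11) - 163)² = ((5 - 24)*11 - 163)² = (-19*11 - 163)² = (-209 - 163)² = (-372)² = 138384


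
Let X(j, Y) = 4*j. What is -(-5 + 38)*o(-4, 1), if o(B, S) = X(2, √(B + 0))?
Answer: -264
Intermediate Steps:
o(B, S) = 8 (o(B, S) = 4*2 = 8)
-(-5 + 38)*o(-4, 1) = -(-5 + 38)*8 = -33*8 = -1*264 = -264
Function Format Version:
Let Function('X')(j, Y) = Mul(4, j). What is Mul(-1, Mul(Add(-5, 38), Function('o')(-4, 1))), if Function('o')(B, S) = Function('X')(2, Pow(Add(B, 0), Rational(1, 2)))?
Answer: -264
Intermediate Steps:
Function('o')(B, S) = 8 (Function('o')(B, S) = Mul(4, 2) = 8)
Mul(-1, Mul(Add(-5, 38), Function('o')(-4, 1))) = Mul(-1, Mul(Add(-5, 38), 8)) = Mul(-1, Mul(33, 8)) = Mul(-1, 264) = -264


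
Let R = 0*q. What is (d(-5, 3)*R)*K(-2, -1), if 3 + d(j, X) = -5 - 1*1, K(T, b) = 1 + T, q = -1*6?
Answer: 0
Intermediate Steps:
q = -6
R = 0 (R = 0*(-6) = 0)
d(j, X) = -9 (d(j, X) = -3 + (-5 - 1*1) = -3 + (-5 - 1) = -3 - 6 = -9)
(d(-5, 3)*R)*K(-2, -1) = (-9*0)*(1 - 2) = 0*(-1) = 0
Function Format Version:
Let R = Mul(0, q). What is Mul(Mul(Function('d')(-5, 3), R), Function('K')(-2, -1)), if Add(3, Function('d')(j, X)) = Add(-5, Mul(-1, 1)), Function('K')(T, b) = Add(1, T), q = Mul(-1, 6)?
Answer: 0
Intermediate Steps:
q = -6
R = 0 (R = Mul(0, -6) = 0)
Function('d')(j, X) = -9 (Function('d')(j, X) = Add(-3, Add(-5, Mul(-1, 1))) = Add(-3, Add(-5, -1)) = Add(-3, -6) = -9)
Mul(Mul(Function('d')(-5, 3), R), Function('K')(-2, -1)) = Mul(Mul(-9, 0), Add(1, -2)) = Mul(0, -1) = 0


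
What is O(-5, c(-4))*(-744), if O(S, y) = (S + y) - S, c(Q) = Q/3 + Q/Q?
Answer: 248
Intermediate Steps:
c(Q) = 1 + Q/3 (c(Q) = Q*(1/3) + 1 = Q/3 + 1 = 1 + Q/3)
O(S, y) = y
O(-5, c(-4))*(-744) = (1 + (1/3)*(-4))*(-744) = (1 - 4/3)*(-744) = -1/3*(-744) = 248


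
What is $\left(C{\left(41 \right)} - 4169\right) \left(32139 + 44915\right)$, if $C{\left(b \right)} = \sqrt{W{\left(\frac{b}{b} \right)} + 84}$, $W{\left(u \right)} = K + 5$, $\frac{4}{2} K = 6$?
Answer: $-321238126 + 154108 \sqrt{23} \approx -3.205 \cdot 10^{8}$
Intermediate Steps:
$K = 3$ ($K = \frac{1}{2} \cdot 6 = 3$)
$W{\left(u \right)} = 8$ ($W{\left(u \right)} = 3 + 5 = 8$)
$C{\left(b \right)} = 2 \sqrt{23}$ ($C{\left(b \right)} = \sqrt{8 + 84} = \sqrt{92} = 2 \sqrt{23}$)
$\left(C{\left(41 \right)} - 4169\right) \left(32139 + 44915\right) = \left(2 \sqrt{23} - 4169\right) \left(32139 + 44915\right) = \left(2 \sqrt{23} - 4169\right) 77054 = \left(-4169 + 2 \sqrt{23}\right) 77054 = -321238126 + 154108 \sqrt{23}$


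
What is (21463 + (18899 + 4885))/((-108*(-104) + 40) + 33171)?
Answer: 45247/44443 ≈ 1.0181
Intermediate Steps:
(21463 + (18899 + 4885))/((-108*(-104) + 40) + 33171) = (21463 + 23784)/((11232 + 40) + 33171) = 45247/(11272 + 33171) = 45247/44443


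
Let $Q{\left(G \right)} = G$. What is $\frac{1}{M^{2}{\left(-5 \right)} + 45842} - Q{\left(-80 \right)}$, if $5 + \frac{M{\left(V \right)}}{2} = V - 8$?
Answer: $\frac{3771041}{47138} \approx 80.0$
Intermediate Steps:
$M{\left(V \right)} = -26 + 2 V$ ($M{\left(V \right)} = -10 + 2 \left(V - 8\right) = -10 + 2 \left(-8 + V\right) = -10 + \left(-16 + 2 V\right) = -26 + 2 V$)
$\frac{1}{M^{2}{\left(-5 \right)} + 45842} - Q{\left(-80 \right)} = \frac{1}{\left(-26 + 2 \left(-5\right)\right)^{2} + 45842} - -80 = \frac{1}{\left(-26 - 10\right)^{2} + 45842} + 80 = \frac{1}{\left(-36\right)^{2} + 45842} + 80 = \frac{1}{1296 + 45842} + 80 = \frac{1}{47138} + 80 = \frac{3771041}{47138}$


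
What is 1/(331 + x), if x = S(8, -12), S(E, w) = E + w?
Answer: 1/327 ≈ 0.0030581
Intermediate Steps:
x = -4 (x = 8 - 12 = -4)
1/(331 + x) = 1/(331 - 4) = 1/327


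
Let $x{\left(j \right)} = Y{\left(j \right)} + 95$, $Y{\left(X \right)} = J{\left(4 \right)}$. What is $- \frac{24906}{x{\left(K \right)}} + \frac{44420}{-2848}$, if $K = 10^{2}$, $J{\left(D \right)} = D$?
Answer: $- \frac{6277489}{23496} \approx -267.17$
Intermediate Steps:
$Y{\left(X \right)} = 4$
$K = 100$
$x{\left(j \right)} = 99$ ($x{\left(j \right)} = 4 + 95 = 99$)
$- \frac{24906}{x{\left(K \right)}} + \frac{44420}{-2848} = - \frac{24906}{99} + \frac{44420}{-2848} = \left(-24906\right) \frac{1}{99} + 44420 \left(- \frac{1}{2848}\right) = - \frac{8302}{33} - \frac{11105}{712} = - \frac{6277489}{23496}$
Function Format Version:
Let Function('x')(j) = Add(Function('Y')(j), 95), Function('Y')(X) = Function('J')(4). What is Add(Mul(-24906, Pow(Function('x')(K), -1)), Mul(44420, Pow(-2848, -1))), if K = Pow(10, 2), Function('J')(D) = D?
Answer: Rational(-6277489, 23496) ≈ -267.17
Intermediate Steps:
Function('Y')(X) = 4
K = 100
Function('x')(j) = 99 (Function('x')(j) = Add(4, 95) = 99)
Add(Mul(-24906, Pow(Function('x')(K), -1)), Mul(44420, Pow(-2848, -1))) = Add(Mul(-24906, Pow(99, -1)), Mul(44420, Pow(-2848, -1))) = Add(Mul(-24906, Rational(1, 99)), Mul(44420, Rational(-1, 2848))) = Add(Rational(-8302, 33), Rational(-11105, 712)) = Rational(-6277489, 23496)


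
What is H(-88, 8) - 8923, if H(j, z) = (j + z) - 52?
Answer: -9055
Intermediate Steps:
H(j, z) = -52 + j + z
H(-88, 8) - 8923 = (-52 - 88 + 8) - 8923 = -132 - 8923 = -9055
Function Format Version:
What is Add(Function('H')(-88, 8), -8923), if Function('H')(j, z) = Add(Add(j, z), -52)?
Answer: -9055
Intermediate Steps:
Function('H')(j, z) = Add(-52, j, z)
Add(Function('H')(-88, 8), -8923) = Add(Add(-52, -88, 8), -8923) = Add(-132, -8923) = -9055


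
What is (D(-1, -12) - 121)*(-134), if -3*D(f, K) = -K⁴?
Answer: -909994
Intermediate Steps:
D(f, K) = K⁴/3 (D(f, K) = -(-1)*K⁴/3 = K⁴/3)
(D(-1, -12) - 121)*(-134) = ((⅓)*(-12)⁴ - 121)*(-134) = ((⅓)*20736 - 121)*(-134) = (6912 - 121)*(-134) = 6791*(-134) = -909994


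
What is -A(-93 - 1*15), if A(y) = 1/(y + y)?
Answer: 1/216 ≈ 0.0046296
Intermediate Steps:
A(y) = 1/(2*y)
-A(-93 - 1*15) = -1/(2*(-93 - 1*15)) = -1/(2*(-93 - 15)) = -1/(2*(-108)) = -(-1)/(2*108) = -1*(-1/216) = 1/216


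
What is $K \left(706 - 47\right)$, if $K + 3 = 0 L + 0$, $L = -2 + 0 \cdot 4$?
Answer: $-1977$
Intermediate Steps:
$L = -2$ ($L = -2 + 0 = -2$)
$K = -3$ ($K = -3 + \left(0 \left(-2\right) + 0\right) = -3 + \left(0 + 0\right) = -3 + 0 = -3$)
$K \left(706 - 47\right) = - 3 \left(706 - 47\right) = \left(-3\right) 659 = -1977$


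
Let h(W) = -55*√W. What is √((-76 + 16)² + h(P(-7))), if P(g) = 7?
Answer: √(3600 - 55*√7) ≈ 58.775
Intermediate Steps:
√((-76 + 16)² + h(P(-7))) = √((-76 + 16)² - 55*√7) = √((-60)² - 55*√7) = √(3600 - 55*√7)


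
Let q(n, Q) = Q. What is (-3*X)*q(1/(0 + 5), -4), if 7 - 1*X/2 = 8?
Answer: -24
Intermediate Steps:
X = -2 (X = 14 - 2*8 = 14 - 16 = -2)
(-3*X)*q(1/(0 + 5), -4) = -3*(-2)*(-4) = 6*(-4) = -24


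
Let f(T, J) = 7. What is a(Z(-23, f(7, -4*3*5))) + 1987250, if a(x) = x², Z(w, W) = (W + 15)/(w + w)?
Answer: 1051255371/529 ≈ 1.9873e+6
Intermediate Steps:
Z(w, W) = (15 + W)/(2*w) (Z(w, W) = (15 + W)/((2*w)) = (15 + W)*(1/(2*w)) = (15 + W)/(2*w))
a(Z(-23, f(7, -4*3*5))) + 1987250 = ((½)*(15 + 7)/(-23))² + 1987250 = ((½)*(-1/23)*22)² + 1987250 = (-11/23)² + 1987250 = 121/529 + 1987250 = 1051255371/529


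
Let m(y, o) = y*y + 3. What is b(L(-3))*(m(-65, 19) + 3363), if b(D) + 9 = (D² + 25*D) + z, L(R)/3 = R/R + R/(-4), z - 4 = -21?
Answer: 16130875/16 ≈ 1.0082e+6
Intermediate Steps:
z = -17 (z = 4 - 21 = -17)
m(y, o) = 3 + y² (m(y, o) = y² + 3 = 3 + y²)
L(R) = 3 - 3*R/4 (L(R) = 3*(R/R + R/(-4)) = 3*(1 + R*(-¼)) = 3*(1 - R/4) = 3 - 3*R/4)
b(D) = -26 + D² + 25*D (b(D) = -9 + ((D² + 25*D) - 17) = -9 + (-17 + D² + 25*D) = -26 + D² + 25*D)
b(L(-3))*(m(-65, 19) + 3363) = (-26 + (3 - ¾*(-3))² + 25*(3 - ¾*(-3)))*((3 + (-65)²) + 3363) = (-26 + (3 + 9/4)² + 25*(3 + 9/4))*((3 + 4225) + 3363) = (-26 + (21/4)² + 25*(21/4))*(4228 + 3363) = (-26 + 441/16 + 525/4)*7591 = (2125/16)*7591 = 16130875/16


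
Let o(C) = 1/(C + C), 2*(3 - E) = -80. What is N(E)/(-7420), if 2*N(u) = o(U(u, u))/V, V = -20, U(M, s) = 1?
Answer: 1/593600 ≈ 1.6846e-6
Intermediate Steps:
E = 43 (E = 3 - ½*(-80) = 3 + 40 = 43)
o(C) = 1/(2*C)
N(u) = -1/80 (N(u) = (((½)/1)/(-20))/2 = (((½)*1)*(-1/20))/2 = ((½)*(-1/20))/2 = (½)*(-1/40) = -1/80)
N(E)/(-7420) = -1/80/(-7420) = -1/80*(-1/7420) = 1/593600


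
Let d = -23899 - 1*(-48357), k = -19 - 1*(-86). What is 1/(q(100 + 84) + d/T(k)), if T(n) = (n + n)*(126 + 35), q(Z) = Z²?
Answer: 1541/52173843 ≈ 2.9536e-5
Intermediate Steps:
k = 67 (k = -19 + 86 = 67)
d = 24458 (d = -23899 + 48357 = 24458)
T(n) = 322*n (T(n) = (2*n)*161 = 322*n)
1/(q(100 + 84) + d/T(k)) = 1/((100 + 84)² + 24458/((322*67))) = 1/(184² + 24458/21574) = 1/(33856 + 24458*(1/21574)) = 1/(33856 + 1747/1541) = 1/(52173843/1541) = 1541/52173843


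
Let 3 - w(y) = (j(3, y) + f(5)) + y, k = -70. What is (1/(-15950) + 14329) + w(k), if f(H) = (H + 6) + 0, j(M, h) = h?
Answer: 230652949/15950 ≈ 14461.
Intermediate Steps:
f(H) = 6 + H (f(H) = (6 + H) + 0 = 6 + H)
w(y) = -8 - 2*y (w(y) = 3 - ((y + (6 + 5)) + y) = 3 - ((y + 11) + y) = 3 - ((11 + y) + y) = 3 - (11 + 2*y) = 3 + (-11 - 2*y) = -8 - 2*y)
(1/(-15950) + 14329) + w(k) = (1/(-15950) + 14329) + (-8 - 2*(-70)) = (-1/15950 + 14329) + (-8 + 140) = 228547549/15950 + 132 = 230652949/15950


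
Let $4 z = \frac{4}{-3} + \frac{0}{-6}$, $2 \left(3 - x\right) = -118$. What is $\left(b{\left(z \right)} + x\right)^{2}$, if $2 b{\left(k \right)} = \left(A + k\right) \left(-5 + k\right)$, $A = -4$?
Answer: $\frac{438244}{81} \approx 5410.4$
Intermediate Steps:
$x = 62$ ($x = 3 - -59 = 3 + 59 = 62$)
$z = - \frac{1}{3}$ ($z = \frac{\frac{4}{-3} + \frac{0}{-6}}{4} = \frac{4 \left(- \frac{1}{3}\right) + 0 \left(- \frac{1}{6}\right)}{4} = \frac{- \frac{4}{3} + 0}{4} = \frac{1}{4} \left(- \frac{4}{3}\right) = - \frac{1}{3} \approx -0.33333$)
$b{\left(k \right)} = \frac{\left(-5 + k\right) \left(-4 + k\right)}{2}$ ($b{\left(k \right)} = \frac{\left(-4 + k\right) \left(-5 + k\right)}{2} = \frac{\left(-5 + k\right) \left(-4 + k\right)}{2}$)
$\left(b{\left(z \right)} + x\right)^{2} = \left(\left(10 + \frac{\left(- \frac{1}{3}\right)^{2}}{2} - - \frac{3}{2}\right) + 62\right)^{2} = \left(\left(10 + \frac{1}{2} \cdot \frac{1}{9} + \frac{3}{2}\right) + 62\right)^{2} = \left(\left(10 + \frac{1}{18} + \frac{3}{2}\right) + 62\right)^{2} = \left(\frac{104}{9} + 62\right)^{2} = \left(\frac{662}{9}\right)^{2} = \frac{438244}{81}$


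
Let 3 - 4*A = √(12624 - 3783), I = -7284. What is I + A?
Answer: -29133/4 - √8841/4 ≈ -7306.8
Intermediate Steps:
A = ¾ - √8841/4 (A = ¾ - √(12624 - 3783)/4 = ¾ - √8841/4 ≈ -22.757)
I + A = -7284 + (¾ - √8841/4) = -29133/4 - √8841/4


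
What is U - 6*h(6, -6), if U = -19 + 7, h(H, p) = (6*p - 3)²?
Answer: -9138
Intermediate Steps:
h(H, p) = (-3 + 6*p)²
U = -12
U - 6*h(6, -6) = -12 - 54*(-1 + 2*(-6))² = -12 - 54*(-1 - 12)² = -12 - 54*(-13)² = -12 - 54*169 = -12 - 6*1521 = -12 - 9126 = -9138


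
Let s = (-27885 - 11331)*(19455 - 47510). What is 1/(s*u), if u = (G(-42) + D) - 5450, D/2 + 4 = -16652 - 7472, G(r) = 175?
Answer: -1/58895067431280 ≈ -1.6979e-14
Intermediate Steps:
s = 1100204880 (s = -39216*(-28055) = 1100204880)
D = -48256 (D = -8 + 2*(-16652 - 7472) = -8 + 2*(-24124) = -8 - 48248 = -48256)
u = -53531 (u = (175 - 48256) - 5450 = -48081 - 5450 = -53531)
1/(s*u) = 1/(1100204880*(-53531)) = (1/1100204880)*(-1/53531) = -1/58895067431280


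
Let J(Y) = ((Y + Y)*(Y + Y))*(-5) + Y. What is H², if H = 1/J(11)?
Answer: 1/5803281 ≈ 1.7232e-7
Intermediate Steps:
J(Y) = Y - 20*Y² (J(Y) = ((2*Y)*(2*Y))*(-5) + Y = (4*Y²)*(-5) + Y = -20*Y² + Y = Y - 20*Y²)
H = -1/2409 (H = 1/(11*(1 - 20*11)) = 1/(11*(1 - 220)) = 1/(11*(-219)) = 1/(-2409) = -1/2409 ≈ -0.00041511)
H² = (-1/2409)² = 1/5803281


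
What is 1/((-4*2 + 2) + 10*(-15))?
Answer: -1/156 ≈ -0.0064103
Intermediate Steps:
1/((-4*2 + 2) + 10*(-15)) = 1/((-8 + 2) - 150) = 1/(-6 - 150) = 1/(-156) = -1/156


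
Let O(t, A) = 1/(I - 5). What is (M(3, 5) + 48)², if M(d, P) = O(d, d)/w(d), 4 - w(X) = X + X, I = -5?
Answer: 923521/400 ≈ 2308.8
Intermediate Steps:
O(t, A) = -⅒ (O(t, A) = 1/(-5 - 5) = 1/(-10) = -⅒)
w(X) = 4 - 2*X (w(X) = 4 - (X + X) = 4 - 2*X)
M(d, P) = -1/(10*(4 - 2*d))
(M(3, 5) + 48)² = (1/(20*(-2 + 3)) + 48)² = ((1/20)/1 + 48)² = ((1/20)*1 + 48)² = (1/20 + 48)² = (961/20)² = 923521/400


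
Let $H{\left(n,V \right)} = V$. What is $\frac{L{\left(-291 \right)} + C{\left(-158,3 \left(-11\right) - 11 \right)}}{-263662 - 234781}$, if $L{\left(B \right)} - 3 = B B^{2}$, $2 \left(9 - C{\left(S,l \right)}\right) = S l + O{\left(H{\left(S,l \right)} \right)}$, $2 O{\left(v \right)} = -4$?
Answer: $\frac{24645634}{498443} \approx 49.445$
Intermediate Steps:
$O{\left(v \right)} = -2$ ($O{\left(v \right)} = \frac{1}{2} \left(-4\right) = -2$)
$C{\left(S,l \right)} = 10 - \frac{S l}{2}$ ($C{\left(S,l \right)} = 9 - \frac{S l - 2}{2} = 9 - \frac{-2 + S l}{2} = 9 - \left(-1 + \frac{S l}{2}\right) = 10 - \frac{S l}{2}$)
$L{\left(B \right)} = 3 + B^{3}$ ($L{\left(B \right)} = 3 + B B^{2} = 3 + B^{3}$)
$\frac{L{\left(-291 \right)} + C{\left(-158,3 \left(-11\right) - 11 \right)}}{-263662 - 234781} = \frac{\left(3 + \left(-291\right)^{3}\right) + \left(10 - - 79 \left(3 \left(-11\right) - 11\right)\right)}{-263662 - 234781} = \frac{\left(3 - 24642171\right) + \left(10 - - 79 \left(-33 - 11\right)\right)}{-498443} = \left(-24642168 + \left(10 - \left(-79\right) \left(-44\right)\right)\right) \left(- \frac{1}{498443}\right) = \left(-24642168 + \left(10 - 3476\right)\right) \left(- \frac{1}{498443}\right) = \left(-24642168 - 3466\right) \left(- \frac{1}{498443}\right) = \left(-24645634\right) \left(- \frac{1}{498443}\right) = \frac{24645634}{498443}$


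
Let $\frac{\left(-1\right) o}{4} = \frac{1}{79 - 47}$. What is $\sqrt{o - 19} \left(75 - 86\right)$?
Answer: $- \frac{33 i \sqrt{34}}{4} \approx - 48.105 i$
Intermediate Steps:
$o = - \frac{1}{8}$ ($o = - \frac{4}{79 - 47} = - \frac{4}{32} = \left(-4\right) \frac{1}{32} = - \frac{1}{8} \approx -0.125$)
$\sqrt{o - 19} \left(75 - 86\right) = \sqrt{- \frac{1}{8} - 19} \left(75 - 86\right) = \sqrt{- \frac{153}{8}} \left(-11\right) = \frac{3 i \sqrt{34}}{4} \left(-11\right) = - \frac{33 i \sqrt{34}}{4}$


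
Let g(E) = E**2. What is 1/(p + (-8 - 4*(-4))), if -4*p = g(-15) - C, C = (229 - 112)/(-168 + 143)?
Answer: -50/2471 ≈ -0.020235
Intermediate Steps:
C = -117/25 (C = 117/(-25) = 117*(-1/25) = -117/25 ≈ -4.6800)
p = -2871/50 (p = -((-15)**2 - 1*(-117/25))/4 = -(225 + 117/25)/4 = -1/4*5742/25 = -2871/50 ≈ -57.420)
1/(p + (-8 - 4*(-4))) = 1/(-2871/50 + (-8 - 4*(-4))) = 1/(-2871/50 + (-8 + 16)) = 1/(-2871/50 + 8) = 1/(-2471/50) = -50/2471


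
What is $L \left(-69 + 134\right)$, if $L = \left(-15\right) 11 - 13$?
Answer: $-11570$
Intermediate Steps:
$L = -178$ ($L = -165 - 13 = -178$)
$L \left(-69 + 134\right) = - 178 \left(-69 + 134\right) = \left(-178\right) 65 = -11570$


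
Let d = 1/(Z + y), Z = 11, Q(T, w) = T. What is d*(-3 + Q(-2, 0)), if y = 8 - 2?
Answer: -5/17 ≈ -0.29412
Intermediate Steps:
y = 6
d = 1/17 (d = 1/(11 + 6) = 1/17 ≈ 0.058824)
d*(-3 + Q(-2, 0)) = (-3 - 2)/17 = (1/17)*(-5) = -5/17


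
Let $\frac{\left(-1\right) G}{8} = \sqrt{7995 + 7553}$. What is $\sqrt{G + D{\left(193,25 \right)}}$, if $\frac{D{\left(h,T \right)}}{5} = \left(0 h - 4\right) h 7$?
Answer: $2 \sqrt{-6755 - 52 \sqrt{23}} \approx 167.38 i$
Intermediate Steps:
$D{\left(h,T \right)} = - 140 h$ ($D{\left(h,T \right)} = 5 \left(0 h - 4\right) h 7 = 5 \left(0 - 4\right) h 7 = 5 - 4 h 7 = 5 \left(- 28 h\right) = - 140 h$)
$G = - 208 \sqrt{23}$ ($G = - 8 \sqrt{7995 + 7553} = - 8 \sqrt{15548} = - 8 \cdot 26 \sqrt{23} = - 208 \sqrt{23} \approx -997.53$)
$\sqrt{G + D{\left(193,25 \right)}} = \sqrt{- 208 \sqrt{23} - 27020} = \sqrt{-27020 - 208 \sqrt{23}}$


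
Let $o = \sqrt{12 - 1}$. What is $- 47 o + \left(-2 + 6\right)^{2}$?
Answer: $16 - 47 \sqrt{11} \approx -139.88$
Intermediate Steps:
$o = \sqrt{11} \approx 3.3166$
$- 47 o + \left(-2 + 6\right)^{2} = - 47 \sqrt{11} + \left(-2 + 6\right)^{2} = - 47 \sqrt{11} + 4^{2} = - 47 \sqrt{11} + 16 = 16 - 47 \sqrt{11}$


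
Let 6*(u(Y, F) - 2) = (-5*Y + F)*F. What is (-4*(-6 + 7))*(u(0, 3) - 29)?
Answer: 102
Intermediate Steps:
u(Y, F) = 2 + F*(F - 5*Y)/6 (u(Y, F) = 2 + ((-5*Y + F)*F)/6 = 2 + ((F - 5*Y)*F)/6 = 2 + (F*(F - 5*Y))/6 = 2 + F*(F - 5*Y)/6)
(-4*(-6 + 7))*(u(0, 3) - 29) = (-4*(-6 + 7))*((2 + (1/6)*3**2 - 5/6*3*0) - 29) = (-4*1)*((2 + (1/6)*9 + 0) - 29) = -4*((2 + 3/2 + 0) - 29) = -4*(7/2 - 29) = -4*(-51/2) = 102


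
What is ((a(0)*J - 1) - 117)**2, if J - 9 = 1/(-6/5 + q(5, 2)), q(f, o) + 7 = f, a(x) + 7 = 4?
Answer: 5313025/256 ≈ 20754.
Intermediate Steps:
a(x) = -3 (a(x) = -7 + 4 = -3)
q(f, o) = -7 + f
J = 139/16 (J = 9 + 1/(-6/5 + (-7 + 5)) = 9 + 1/(-6*1/5 - 2) = 9 + 1/(-6/5 - 2) = 9 + 1/(-16/5) = 9 - 5/16 = 139/16 ≈ 8.6875)
((a(0)*J - 1) - 117)**2 = ((-3*139/16 - 1) - 117)**2 = ((-417/16 - 1) - 117)**2 = (-433/16 - 117)**2 = (-2305/16)**2 = 5313025/256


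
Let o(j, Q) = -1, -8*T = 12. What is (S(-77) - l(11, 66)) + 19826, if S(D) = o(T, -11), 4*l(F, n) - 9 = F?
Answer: 19820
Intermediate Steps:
T = -3/2 (T = -1/8*12 = -3/2 ≈ -1.5000)
l(F, n) = 9/4 + F/4
S(D) = -1
(S(-77) - l(11, 66)) + 19826 = (-1 - (9/4 + (1/4)*11)) + 19826 = (-1 - (9/4 + 11/4)) + 19826 = (-1 - 1*5) + 19826 = (-1 - 5) + 19826 = -6 + 19826 = 19820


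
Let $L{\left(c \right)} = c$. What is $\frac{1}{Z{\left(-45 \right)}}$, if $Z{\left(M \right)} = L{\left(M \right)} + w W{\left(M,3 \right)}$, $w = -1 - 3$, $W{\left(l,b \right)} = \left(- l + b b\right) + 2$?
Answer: $- \frac{1}{269} \approx -0.0037175$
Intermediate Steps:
$W{\left(l,b \right)} = 2 + b^{2} - l$ ($W{\left(l,b \right)} = \left(- l + b^{2}\right) + 2 = \left(b^{2} - l\right) + 2 = 2 + b^{2} - l$)
$w = -4$ ($w = -1 - 3 = -4$)
$Z{\left(M \right)} = -44 + 5 M$ ($Z{\left(M \right)} = M - 4 \left(2 + 3^{2} - M\right) = M - 4 \left(2 + 9 - M\right) = M - 4 \left(11 - M\right) = M + \left(-44 + 4 M\right) = -44 + 5 M$)
$\frac{1}{Z{\left(-45 \right)}} = \frac{1}{-44 + 5 \left(-45\right)} = \frac{1}{-44 - 225} = \frac{1}{-269} = - \frac{1}{269}$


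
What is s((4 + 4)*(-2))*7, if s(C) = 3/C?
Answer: -21/16 ≈ -1.3125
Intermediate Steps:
s((4 + 4)*(-2))*7 = (3/(((4 + 4)*(-2))))*7 = (3/((8*(-2))))*7 = (3/(-16))*7 = (3*(-1/16))*7 = -3/16*7 = -21/16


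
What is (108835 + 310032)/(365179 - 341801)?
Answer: 418867/23378 ≈ 17.917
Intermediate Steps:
(108835 + 310032)/(365179 - 341801) = 418867/23378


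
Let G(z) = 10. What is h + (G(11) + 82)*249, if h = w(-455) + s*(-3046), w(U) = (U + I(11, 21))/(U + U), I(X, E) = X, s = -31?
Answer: 53387192/455 ≈ 1.1733e+5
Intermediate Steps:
w(U) = (11 + U)/(2*U) (w(U) = (U + 11)/(U + U) = (11 + U)/((2*U)) = (11 + U)*(1/(2*U)) = (11 + U)/(2*U))
h = 42964052/455 (h = (1/2)*(11 - 455)/(-455) - 31*(-3046) = (1/2)*(-1/455)*(-444) + 94426 = 222/455 + 94426 = 42964052/455 ≈ 94427.)
h + (G(11) + 82)*249 = 42964052/455 + (10 + 82)*249 = 42964052/455 + 92*249 = 42964052/455 + 22908 = 53387192/455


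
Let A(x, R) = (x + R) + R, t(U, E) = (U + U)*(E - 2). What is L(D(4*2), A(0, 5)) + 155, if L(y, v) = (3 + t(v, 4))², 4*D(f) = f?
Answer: 2004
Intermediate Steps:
t(U, E) = 2*U*(-2 + E) (t(U, E) = (2*U)*(-2 + E) = 2*U*(-2 + E))
D(f) = f/4
A(x, R) = x + 2*R (A(x, R) = (R + x) + R = x + 2*R)
L(y, v) = (3 + 4*v)² (L(y, v) = (3 + 2*v*(-2 + 4))² = (3 + 2*v*2)² = (3 + 4*v)²)
L(D(4*2), A(0, 5)) + 155 = (3 + 4*(0 + 2*5))² + 155 = (3 + 4*(0 + 10))² + 155 = (3 + 4*10)² + 155 = (3 + 40)² + 155 = 43² + 155 = 1849 + 155 = 2004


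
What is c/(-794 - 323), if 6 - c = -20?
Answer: -26/1117 ≈ -0.023277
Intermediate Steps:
c = 26 (c = 6 - 1*(-20) = 6 + 20 = 26)
c/(-794 - 323) = 26/(-794 - 323) = 26/(-1117) = 26*(-1/1117) = -26/1117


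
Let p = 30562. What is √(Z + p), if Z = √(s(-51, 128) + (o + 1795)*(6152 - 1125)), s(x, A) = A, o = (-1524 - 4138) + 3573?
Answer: √(30562 + I*√1477810) ≈ 174.85 + 3.476*I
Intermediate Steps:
o = -2089 (o = -5662 + 3573 = -2089)
Z = I*√1477810 (Z = √(128 + (-2089 + 1795)*(6152 - 1125)) = √(128 - 294*5027) = √(128 - 1477938) = √(-1477810) = I*√1477810 ≈ 1215.7*I)
√(Z + p) = √(I*√1477810 + 30562) = √(30562 + I*√1477810)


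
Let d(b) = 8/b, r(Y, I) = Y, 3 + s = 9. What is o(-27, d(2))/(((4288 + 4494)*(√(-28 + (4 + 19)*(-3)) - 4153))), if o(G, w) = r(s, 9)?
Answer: -12459/75733798846 - 3*I*√97/75733798846 ≈ -1.6451e-7 - 3.9014e-10*I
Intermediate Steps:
s = 6 (s = -3 + 9 = 6)
o(G, w) = 6
o(-27, d(2))/(((4288 + 4494)*(√(-28 + (4 + 19)*(-3)) - 4153))) = 6/(((4288 + 4494)*(√(-28 + (4 + 19)*(-3)) - 4153))) = 6/((8782*(√(-28 + 23*(-3)) - 4153))) = 6/((8782*(√(-28 - 69) - 4153))) = 6/((8782*(√(-97) - 4153))) = 6/((8782*(I*√97 - 4153))) = 6/((8782*(-4153 + I*√97))) = 6/(-36471646 + 8782*I*√97)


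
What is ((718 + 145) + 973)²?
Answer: 3370896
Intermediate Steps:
((718 + 145) + 973)² = (863 + 973)² = 1836² = 3370896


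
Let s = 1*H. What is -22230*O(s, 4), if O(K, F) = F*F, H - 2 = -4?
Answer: -355680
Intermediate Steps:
H = -2 (H = 2 - 4 = -2)
s = -2 (s = 1*(-2) = -2)
O(K, F) = F²
-22230*O(s, 4) = -22230*4² = -22230*16 = -355680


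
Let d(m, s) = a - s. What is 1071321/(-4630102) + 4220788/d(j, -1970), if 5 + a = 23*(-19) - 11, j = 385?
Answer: 19541053766419/7023864734 ≈ 2782.1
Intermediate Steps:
a = -453 (a = -5 + (23*(-19) - 11) = -5 + (-437 - 11) = -5 - 448 = -453)
d(m, s) = -453 - s
1071321/(-4630102) + 4220788/d(j, -1970) = 1071321/(-4630102) + 4220788/(-453 - 1*(-1970)) = 1071321*(-1/4630102) + 4220788/(-453 + 1970) = -1071321/4630102 + 4220788/1517 = 19541053766419/7023864734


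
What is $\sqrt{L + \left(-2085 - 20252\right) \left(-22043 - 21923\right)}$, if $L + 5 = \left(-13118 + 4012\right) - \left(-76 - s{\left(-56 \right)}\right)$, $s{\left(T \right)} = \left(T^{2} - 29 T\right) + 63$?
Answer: $\sqrt{982064330} \approx 31338.0$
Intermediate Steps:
$s{\left(T \right)} = 63 + T^{2} - 29 T$
$L = -4212$ ($L = -5 + \left(\left(-13118 + 4012\right) + \left(\left(682 + \left(63 + \left(-56\right)^{2} - -1624\right)\right) - 606\right)\right) = -5 + \left(-9106 + \left(\left(682 + \left(63 + 3136 + 1624\right)\right) - 606\right)\right) = -5 + \left(-9106 + \left(\left(682 + 4823\right) - 606\right)\right) = -5 + \left(-9106 + \left(5505 - 606\right)\right) = -5 + \left(-9106 + 4899\right) = -5 - 4207 = -4212$)
$\sqrt{L + \left(-2085 - 20252\right) \left(-22043 - 21923\right)} = \sqrt{-4212 + \left(-2085 - 20252\right) \left(-22043 - 21923\right)} = \sqrt{-4212 - -982068542} = \sqrt{-4212 + 982068542} = \sqrt{982064330}$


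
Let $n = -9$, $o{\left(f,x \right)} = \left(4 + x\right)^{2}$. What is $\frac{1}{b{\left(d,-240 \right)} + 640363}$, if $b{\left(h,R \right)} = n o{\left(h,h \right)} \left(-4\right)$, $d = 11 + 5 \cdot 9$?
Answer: $\frac{1}{769963} \approx 1.2988 \cdot 10^{-6}$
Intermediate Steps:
$d = 56$ ($d = 11 + 45 = 56$)
$b{\left(h,R \right)} = 36 \left(4 + h\right)^{2}$ ($b{\left(h,R \right)} = - 9 \left(4 + h\right)^{2} \left(-4\right) = 36 \left(4 + h\right)^{2}$)
$\frac{1}{b{\left(d,-240 \right)} + 640363} = \frac{1}{36 \left(4 + 56\right)^{2} + 640363} = \frac{1}{36 \cdot 60^{2} + 640363} = \frac{1}{36 \cdot 3600 + 640363} = \frac{1}{129600 + 640363} = \frac{1}{769963}$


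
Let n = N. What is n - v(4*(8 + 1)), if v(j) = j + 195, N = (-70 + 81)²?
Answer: -110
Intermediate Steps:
N = 121 (N = 11² = 121)
v(j) = 195 + j
n = 121
n - v(4*(8 + 1)) = 121 - (195 + 4*(8 + 1)) = 121 - (195 + 4*9) = 121 - (195 + 36) = 121 - 1*231 = 121 - 231 = -110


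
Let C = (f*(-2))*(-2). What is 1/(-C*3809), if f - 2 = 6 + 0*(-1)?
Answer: -1/121888 ≈ -8.2043e-6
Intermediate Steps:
f = 8 (f = 2 + (6 + 0*(-1)) = 2 + (6 + 0) = 2 + 6 = 8)
C = 32 (C = (8*(-2))*(-2) = -16*(-2) = 32)
1/(-C*3809) = 1/(-32*3809) = 1/(-1*121888) = 1/(-121888) = -1/121888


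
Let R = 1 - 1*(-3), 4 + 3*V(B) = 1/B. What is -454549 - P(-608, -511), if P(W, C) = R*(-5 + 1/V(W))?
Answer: -368620587/811 ≈ -4.5453e+5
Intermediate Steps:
V(B) = -4/3 + 1/(3*B)
R = 4 (R = 1 + 3 = 4)
P(W, C) = -20 + 12*W/(1 - 4*W) (P(W, C) = 4*(-5 + 1/((1 - 4*W)/(3*W))) = 4*(-5 + 3*W/(1 - 4*W)) = -20 + 12*W/(1 - 4*W))
-454549 - P(-608, -511) = -454549 - 4*(5 - 23*(-608))/(-1 + 4*(-608)) = -454549 - 4*(5 + 13984)/(-1 - 2432) = -454549 - 4*13989/(-2433) = -454549 - 4*(-1)*13989/2433 = -454549 - 1*(-18652/811) = -454549 + 18652/811 = -368620587/811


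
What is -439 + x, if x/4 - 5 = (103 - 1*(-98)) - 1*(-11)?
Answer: 429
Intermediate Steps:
x = 868 (x = 20 + 4*((103 - 1*(-98)) - 1*(-11)) = 20 + 4*((103 + 98) + 11) = 20 + 4*(201 + 11) = 20 + 4*212 = 20 + 848 = 868)
-439 + x = -439 + 868 = 429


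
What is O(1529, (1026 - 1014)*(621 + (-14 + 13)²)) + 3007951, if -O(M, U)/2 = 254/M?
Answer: 4599156571/1529 ≈ 3.0080e+6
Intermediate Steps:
O(M, U) = -508/M
O(1529, (1026 - 1014)*(621 + (-14 + 13)²)) + 3007951 = -508/1529 + 3007951 = 4599156571/1529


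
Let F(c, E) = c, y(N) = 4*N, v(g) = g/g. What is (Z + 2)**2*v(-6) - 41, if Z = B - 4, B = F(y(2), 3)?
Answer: -5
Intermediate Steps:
v(g) = 1
B = 8 (B = 4*2 = 8)
Z = 4 (Z = 8 - 4 = 4)
(Z + 2)**2*v(-6) - 41 = (4 + 2)**2*1 - 41 = 6**2*1 - 41 = 36*1 - 41 = 36 - 41 = -5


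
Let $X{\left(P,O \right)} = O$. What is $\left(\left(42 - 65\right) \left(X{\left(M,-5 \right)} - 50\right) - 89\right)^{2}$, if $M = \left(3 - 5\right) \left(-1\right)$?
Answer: $1382976$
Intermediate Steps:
$M = 2$ ($M = \left(-2\right) \left(-1\right) = 2$)
$\left(\left(42 - 65\right) \left(X{\left(M,-5 \right)} - 50\right) - 89\right)^{2} = \left(\left(42 - 65\right) \left(-5 - 50\right) - 89\right)^{2} = \left(\left(-23\right) \left(-55\right) - 89\right)^{2} = \left(1265 - 89\right)^{2} = 1176^{2} = 1382976$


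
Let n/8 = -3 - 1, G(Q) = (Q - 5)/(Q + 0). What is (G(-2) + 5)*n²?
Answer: 8704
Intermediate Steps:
G(Q) = (-5 + Q)/Q
n = -32 (n = 8*(-3 - 1) = 8*(-4) = -32)
(G(-2) + 5)*n² = ((-5 - 2)/(-2) + 5)*(-32)² = (-½*(-7) + 5)*1024 = (7/2 + 5)*1024 = (17/2)*1024 = 8704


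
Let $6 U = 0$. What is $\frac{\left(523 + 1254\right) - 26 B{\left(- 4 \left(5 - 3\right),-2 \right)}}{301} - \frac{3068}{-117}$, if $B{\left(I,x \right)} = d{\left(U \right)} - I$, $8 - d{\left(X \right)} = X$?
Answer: $\frac{83285}{2709} \approx 30.744$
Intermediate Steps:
$U = 0$ ($U = \frac{1}{6} \cdot 0 = 0$)
$d{\left(X \right)} = 8 - X$
$B{\left(I,x \right)} = 8 - I$ ($B{\left(I,x \right)} = \left(8 - 0\right) - I = \left(8 + 0\right) - I = 8 - I$)
$\frac{\left(523 + 1254\right) - 26 B{\left(- 4 \left(5 - 3\right),-2 \right)}}{301} - \frac{3068}{-117} = \frac{\left(523 + 1254\right) - 26 \left(8 - - 4 \left(5 - 3\right)\right)}{301} - \frac{3068}{-117} = \left(1777 - 26 \left(8 - \left(-4\right) 2\right)\right) \frac{1}{301} - - \frac{236}{9} = \left(1777 - 26 \left(8 - -8\right)\right) \frac{1}{301} + \frac{236}{9} = \left(1777 - 26 \left(8 + 8\right)\right) \frac{1}{301} + \frac{236}{9} = \left(1777 - 416\right) \frac{1}{301} + \frac{236}{9} = 1361 \cdot \frac{1}{301} + \frac{236}{9} = \frac{1361}{301} + \frac{236}{9} = \frac{83285}{2709}$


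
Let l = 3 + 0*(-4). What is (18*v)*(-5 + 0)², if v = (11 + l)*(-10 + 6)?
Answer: -25200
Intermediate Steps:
l = 3 (l = 3 + 0 = 3)
v = -56 (v = (11 + 3)*(-10 + 6) = 14*(-4) = -56)
(18*v)*(-5 + 0)² = (18*(-56))*(-5 + 0)² = -1008*(-5)² = -1008*25 = -25200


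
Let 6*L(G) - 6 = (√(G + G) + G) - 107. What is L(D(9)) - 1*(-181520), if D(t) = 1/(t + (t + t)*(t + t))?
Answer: 181321664/999 + √74/666 ≈ 1.8150e+5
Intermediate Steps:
D(t) = 1/(t + 4*t²) (D(t) = 1/(t + (2*t)*(2*t)) = 1/(t + 4*t²))
L(G) = -101/6 + G/6 + √2*√G/6 (L(G) = 1 + ((√(G + G) + G) - 107)/6 = 1 + ((√(2*G) + G) - 107)/6 = 1 + ((√2*√G + G) - 107)/6 = 1 + ((G + √2*√G) - 107)/6 = 1 + (-107 + G + √2*√G)/6 = 1 + (-107/6 + G/6 + √2*√G/6) = -101/6 + G/6 + √2*√G/6)
L(D(9)) - 1*(-181520) = (-101/6 + (1/(9*(1 + 4*9)))/6 + √2*√(1/(9*(1 + 4*9)))/6) - 1*(-181520) = (-101/6 + (1/(9*(1 + 36)))/6 + √2*√(1/(9*(1 + 36)))/6) + 181520 = (-101/6 + ((⅑)/37)/6 + √2*√((⅑)/37)/6) + 181520 = (-101/6 + ((⅑)*(1/37))/6 + √2*√((⅑)*(1/37))/6) + 181520 = (-101/6 + (⅙)*(1/333) + √2*√(1/333)/6) + 181520 = (-101/6 + 1/1998 + √2*(√37/111)/6) + 181520 = (-101/6 + 1/1998 + √74/666) + 181520 = (-16816/999 + √74/666) + 181520 = 181321664/999 + √74/666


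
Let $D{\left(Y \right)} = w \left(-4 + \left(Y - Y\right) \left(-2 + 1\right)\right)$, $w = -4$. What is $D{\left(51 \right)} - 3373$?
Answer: $-3357$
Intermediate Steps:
$D{\left(Y \right)} = 16$ ($D{\left(Y \right)} = - 4 \left(-4 + \left(Y - Y\right) \left(-2 + 1\right)\right) = - 4 \left(-4 + 0 \left(-1\right)\right) = - 4 \left(-4 + 0\right) = \left(-4\right) \left(-4\right) = 16$)
$D{\left(51 \right)} - 3373 = 16 - 3373 = -3357$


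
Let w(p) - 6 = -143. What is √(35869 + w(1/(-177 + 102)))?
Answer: 2*√8933 ≈ 189.03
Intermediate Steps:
w(p) = -137 (w(p) = 6 - 143 = -137)
√(35869 + w(1/(-177 + 102))) = √(35869 - 137) = √35732 = 2*√8933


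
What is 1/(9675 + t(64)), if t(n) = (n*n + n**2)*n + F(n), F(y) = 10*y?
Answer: 1/534603 ≈ 1.8705e-6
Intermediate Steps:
t(n) = 2*n**3 + 10*n (t(n) = (n*n + n**2)*n + 10*n = (n**2 + n**2)*n + 10*n = (2*n**2)*n + 10*n = 2*n**3 + 10*n)
1/(9675 + t(64)) = 1/(9675 + 2*64*(5 + 64**2)) = 1/(9675 + 2*64*(5 + 4096)) = 1/(9675 + 2*64*4101) = 1/(9675 + 524928) = 1/534603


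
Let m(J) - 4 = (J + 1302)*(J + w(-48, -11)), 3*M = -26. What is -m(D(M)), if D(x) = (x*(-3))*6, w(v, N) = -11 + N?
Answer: -195376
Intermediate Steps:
M = -26/3 (M = (⅓)*(-26) = -26/3 ≈ -8.6667)
D(x) = -18*x (D(x) = -3*x*6 = -18*x)
m(J) = 4 + (-22 + J)*(1302 + J) (m(J) = 4 + (J + 1302)*(J + (-11 - 11)) = 4 + (1302 + J)*(J - 22) = 4 + (1302 + J)*(-22 + J) = 4 + (-22 + J)*(1302 + J))
-m(D(M)) = -(-28640 + (-18*(-26/3))² + 1280*(-18*(-26/3))) = -(-28640 + 156² + 1280*156) = -(-28640 + 24336 + 199680) = -1*195376 = -195376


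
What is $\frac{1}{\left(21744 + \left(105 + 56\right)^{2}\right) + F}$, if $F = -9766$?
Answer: $\frac{1}{37899} \approx 2.6386 \cdot 10^{-5}$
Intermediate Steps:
$\frac{1}{\left(21744 + \left(105 + 56\right)^{2}\right) + F} = \frac{1}{\left(21744 + \left(105 + 56\right)^{2}\right) - 9766} = \frac{1}{\left(21744 + 161^{2}\right) - 9766} = \frac{1}{\left(21744 + 25921\right) - 9766} = \frac{1}{47665 - 9766} = \frac{1}{37899}$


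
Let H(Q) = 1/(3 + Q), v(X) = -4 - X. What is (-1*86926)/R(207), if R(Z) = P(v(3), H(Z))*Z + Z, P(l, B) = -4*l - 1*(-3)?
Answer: -43463/3312 ≈ -13.123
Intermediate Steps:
P(l, B) = 3 - 4*l (P(l, B) = -4*l + 3 = 3 - 4*l)
R(Z) = 32*Z (R(Z) = (3 - 4*(-4 - 1*3))*Z + Z = (3 - 4*(-4 - 3))*Z + Z = (3 - 4*(-7))*Z + Z = (3 + 28)*Z + Z = 31*Z + Z = 32*Z)
(-1*86926)/R(207) = (-1*86926)/((32*207)) = -86926/6624 = -86926*1/6624 = -43463/3312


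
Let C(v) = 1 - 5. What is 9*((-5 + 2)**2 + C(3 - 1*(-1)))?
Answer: 45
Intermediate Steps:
C(v) = -4
9*((-5 + 2)**2 + C(3 - 1*(-1))) = 9*((-5 + 2)**2 - 4) = 9*((-3)**2 - 4) = 9*(9 - 4) = 9*5 = 45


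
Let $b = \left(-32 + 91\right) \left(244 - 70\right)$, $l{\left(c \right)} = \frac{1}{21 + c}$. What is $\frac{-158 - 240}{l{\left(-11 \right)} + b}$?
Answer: $- \frac{3980}{102661} \approx -0.038768$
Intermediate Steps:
$b = 10266$ ($b = 59 \cdot 174 = 10266$)
$\frac{-158 - 240}{l{\left(-11 \right)} + b} = \frac{-158 - 240}{\frac{1}{21 - 11} + 10266} = - \frac{398}{\frac{1}{10} + 10266} = - \frac{398}{\frac{102661}{10}} = \left(-398\right) \frac{10}{102661} = - \frac{3980}{102661}$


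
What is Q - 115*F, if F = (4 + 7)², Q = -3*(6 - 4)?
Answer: -13921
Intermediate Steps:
Q = -6 (Q = -3*2 = -6)
F = 121 (F = 11² = 121)
Q - 115*F = -6 - 115*121 = -6 - 13915 = -13921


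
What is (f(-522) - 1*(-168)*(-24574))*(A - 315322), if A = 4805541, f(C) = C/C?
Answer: -18537559316389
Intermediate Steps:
f(C) = 1
(f(-522) - 1*(-168)*(-24574))*(A - 315322) = (1 - 1*(-168)*(-24574))*(4805541 - 315322) = (1 + 168*(-24574))*4490219 = (1 - 4128432)*4490219 = -4128431*4490219 = -18537559316389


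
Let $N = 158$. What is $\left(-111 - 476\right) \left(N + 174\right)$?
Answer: $-194884$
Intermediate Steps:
$\left(-111 - 476\right) \left(N + 174\right) = \left(-111 - 476\right) \left(158 + 174\right) = \left(-587\right) 332 = -194884$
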